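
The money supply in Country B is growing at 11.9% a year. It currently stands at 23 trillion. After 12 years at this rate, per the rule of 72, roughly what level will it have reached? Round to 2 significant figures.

about 91 trillion

Doubling time ≈ 72/11.9 = 6.05 years.
12 years is 12/6.05 ≈ 1.98 doublings, a factor of 2^1.98 ≈ 3.94.
23 × 3.94 ≈ 91 trillion.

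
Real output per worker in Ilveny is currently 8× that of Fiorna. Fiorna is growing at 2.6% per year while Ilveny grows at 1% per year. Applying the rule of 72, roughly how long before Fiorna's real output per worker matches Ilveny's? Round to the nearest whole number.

approximately 135 years

The growth-rate gap is 2.6% − 1% = 1.6 percentage points.
So the ratio between them halves every 72/1.6 ≈ 45.00 years.
An 8× gap closes after 3 halvings: 3 × 45.00 ≈ 135 years.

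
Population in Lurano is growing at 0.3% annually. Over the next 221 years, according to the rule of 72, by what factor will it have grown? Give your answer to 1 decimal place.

Doubling time ≈ 72/0.3 = 240.00 years.
221 years / 240.00 ≈ 0.92 doublings → factor 2^0.92 ≈ 1.9.

around 1.9 times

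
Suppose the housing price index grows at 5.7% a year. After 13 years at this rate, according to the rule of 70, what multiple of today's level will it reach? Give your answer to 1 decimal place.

Doubles every ≈ 12.28 years (70/5.7).
13 years is 1.06 doublings; 2^1.06 ≈ 2.1×.

2.1 times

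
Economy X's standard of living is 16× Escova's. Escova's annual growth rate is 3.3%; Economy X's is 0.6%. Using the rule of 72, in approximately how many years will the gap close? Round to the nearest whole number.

107 years

What matters is the difference: 2.7 pp.
Rule of 72 on the gap: the ratio halves every 72/2.7 ≈ 26.67 years.
A 16× gap closes after 4 halvings: 4 × 26.67 ≈ 107 years.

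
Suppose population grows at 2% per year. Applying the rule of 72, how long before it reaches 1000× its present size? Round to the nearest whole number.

Doubling time ≈ 72/2 = 36.00 years.
1000× is log₂ 1000 ≈ 9.97 doublings, so ≈ 9.97 × 36.00 = 359 years.

roughly 359 years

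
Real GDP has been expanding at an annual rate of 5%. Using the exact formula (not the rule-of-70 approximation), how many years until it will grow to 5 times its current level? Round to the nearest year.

33 years

t = ln(5) / ln(1 + 0.05) = 1.6094 / 0.048790 ≈ 32.99.
≈ 33 years.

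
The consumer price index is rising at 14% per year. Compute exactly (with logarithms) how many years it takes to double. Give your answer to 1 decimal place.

t = ln(2) / ln(1 + 0.14) = 0.6931 / 0.131028 ≈ 5.29.

5.3 years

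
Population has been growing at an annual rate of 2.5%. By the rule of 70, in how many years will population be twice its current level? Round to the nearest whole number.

At 2.5%, doubling takes about 70/2.5 = 28.00 years.

about 28 years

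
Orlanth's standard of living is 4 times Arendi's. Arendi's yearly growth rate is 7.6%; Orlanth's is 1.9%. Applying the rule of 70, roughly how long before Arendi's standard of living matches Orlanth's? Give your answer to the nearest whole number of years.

around 25 years

The growth-rate gap is 7.6% − 1.9% = 5.7 percentage points.
So the ratio between them halves every 70/5.7 ≈ 12.28 years.
A 4 times gap closes after 2 halvings: 2 × 12.28 ≈ 25 years.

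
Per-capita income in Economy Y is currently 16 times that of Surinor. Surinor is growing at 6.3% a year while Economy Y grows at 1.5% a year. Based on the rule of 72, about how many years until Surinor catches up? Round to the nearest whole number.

What matters is the difference: 4.8 pp.
Rule of 72 on the gap: the ratio halves every 72/4.8 ≈ 15.00 years.
A 16 times gap closes after 4 halvings: 4 × 15.00 ≈ 60 years.

approximately 60 years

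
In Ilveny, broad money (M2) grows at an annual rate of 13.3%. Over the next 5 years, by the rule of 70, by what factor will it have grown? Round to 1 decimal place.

Doubling time ≈ 70/13.3 = 5.26 years.
5 years / 5.26 ≈ 0.95 doublings → factor 2^0.95 ≈ 1.9.

roughly 1.9 times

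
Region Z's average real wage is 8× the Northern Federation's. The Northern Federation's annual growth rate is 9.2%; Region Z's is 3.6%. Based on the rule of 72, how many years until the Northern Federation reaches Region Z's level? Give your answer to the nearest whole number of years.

39 years

The growth-rate gap is 9.2% − 3.6% = 5.6 percentage points.
So the ratio between them halves every 72/5.6 ≈ 12.86 years.
An 8× gap closes after 3 halvings: 3 × 12.86 ≈ 39 years.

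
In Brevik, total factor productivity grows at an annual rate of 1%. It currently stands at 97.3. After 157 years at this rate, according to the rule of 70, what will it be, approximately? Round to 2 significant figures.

It doubles every 70/1 ≈ 70.00 years, so 157 years is 2.24 doublings.
2^2.24 ≈ 4.72; 97.3 × 4.72 ≈ 460.

roughly 460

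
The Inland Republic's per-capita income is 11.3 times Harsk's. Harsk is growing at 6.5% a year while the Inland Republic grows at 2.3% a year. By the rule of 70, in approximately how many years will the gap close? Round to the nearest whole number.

roughly 58 years

What matters is the difference: 4.2 pp.
Rule of 70 on the gap: the ratio halves every 70/4.2 ≈ 16.67 years.
An 11.3 times gap takes log₂(11.3) ≈ 3.50 halvings to close: 3.50 × 16.67 ≈ 58 years.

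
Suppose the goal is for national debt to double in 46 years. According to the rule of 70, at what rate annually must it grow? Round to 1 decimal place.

70 / 46 ≈ 1.52, so about 1.5% annually.

around 1.5%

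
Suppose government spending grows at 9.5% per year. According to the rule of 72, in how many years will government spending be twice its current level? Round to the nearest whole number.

approximately 8 years

72/9.5 ≈ 7.58, so it doubles roughly every 8 years.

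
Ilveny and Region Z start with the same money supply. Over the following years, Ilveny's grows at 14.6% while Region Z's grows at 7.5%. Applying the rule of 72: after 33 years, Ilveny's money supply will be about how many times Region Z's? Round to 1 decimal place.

Only the 7.1-point difference matters.
72/7.1 ≈ 10.14 years per doubling of the ratio; 33 years gives 3.25 doublings, so ≈ 9.5×.

approximately 9.5 times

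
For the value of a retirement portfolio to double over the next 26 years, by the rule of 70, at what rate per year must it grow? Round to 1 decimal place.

≈ 2.7% per year

70 / 26 ≈ 2.69, so about 2.7% per year.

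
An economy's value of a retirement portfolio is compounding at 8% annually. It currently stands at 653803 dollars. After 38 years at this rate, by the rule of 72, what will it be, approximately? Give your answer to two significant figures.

approximately 12000000 dollars

It doubles every 72/8 ≈ 9.00 years, so 38 years is 4.22 doublings.
2^4.22 ≈ 18.64; 653803 × 18.64 ≈ 12000000 dollars.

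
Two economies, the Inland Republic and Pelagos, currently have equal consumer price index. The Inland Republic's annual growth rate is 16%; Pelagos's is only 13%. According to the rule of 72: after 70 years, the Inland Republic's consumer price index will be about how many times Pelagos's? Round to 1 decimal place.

Only the 3-point difference matters.
72/3 ≈ 24.00 years per doubling of the ratio; 70 years gives 2.92 doublings, so ≈ 7.6×.

around 7.6 times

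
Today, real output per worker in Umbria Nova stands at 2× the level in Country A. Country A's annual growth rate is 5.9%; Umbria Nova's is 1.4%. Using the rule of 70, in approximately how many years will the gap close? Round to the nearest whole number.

Country A gains on Umbria Nova at 5.9% − 1.4% = 4.5 points a year.
At that relative rate the gap halves every 70/4.5 ≈ 15.56 years.
A 2× gap closes after 1 halving: 1 × 15.56 ≈ 16 years.

approximately 16 years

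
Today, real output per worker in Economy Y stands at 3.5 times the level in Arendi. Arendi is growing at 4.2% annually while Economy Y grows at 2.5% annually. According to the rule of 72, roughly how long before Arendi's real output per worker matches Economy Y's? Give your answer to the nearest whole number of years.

The growth-rate gap is 4.2% − 2.5% = 1.7 percentage points.
So the ratio between them halves every 72/1.7 ≈ 42.35 years.
A 3.5 times gap takes log₂(3.5) ≈ 1.81 halvings to close: 1.81 × 42.35 ≈ 77 years.

77 years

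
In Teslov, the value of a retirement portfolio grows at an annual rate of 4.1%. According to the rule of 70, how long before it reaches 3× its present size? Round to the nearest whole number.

One doubling takes 70/4.1 = 17.07 years.
3× is log₂ 3 ≈ 1.58 doublings, so ≈ 1.58 × 17.07 = 27 years.

roughly 27 years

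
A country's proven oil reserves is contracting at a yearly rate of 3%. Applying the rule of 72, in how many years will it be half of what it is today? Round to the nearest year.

Falling at 3%, it halves about every 72/3 = 24.00 years.

around 24 years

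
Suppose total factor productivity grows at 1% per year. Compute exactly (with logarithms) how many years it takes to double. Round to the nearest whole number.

70 years

t = ln(2) / ln(1 + 0.01) = 0.6931 / 0.009950 ≈ 69.66.
≈ 70 years.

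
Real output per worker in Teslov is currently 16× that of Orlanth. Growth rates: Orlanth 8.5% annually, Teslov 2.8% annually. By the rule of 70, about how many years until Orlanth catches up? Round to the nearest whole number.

What matters is the difference: 5.7 pp.
Rule of 70 on the gap: the ratio halves every 70/5.7 ≈ 12.28 years.
A 16× gap closes after 4 halvings: 4 × 12.28 ≈ 49 years.

≈ 49 years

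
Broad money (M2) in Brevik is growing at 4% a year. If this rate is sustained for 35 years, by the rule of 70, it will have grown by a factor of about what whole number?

about 4 times

Doubling time ≈ 70/4 = 17.50 years.
35/17.50 ≈ 2 doublings, so about 2^2 = 4×.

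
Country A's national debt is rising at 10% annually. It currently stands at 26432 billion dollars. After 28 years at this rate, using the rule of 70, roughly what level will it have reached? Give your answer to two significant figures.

Doubling time ≈ 70/10 = 7.00 years.
28 years is 28/7.00 ≈ 4.00 doublings, a factor of 2^4.00 ≈ 16.00.
26432 × 16.00 ≈ 420000 billion dollars.

approximately 420000 billion dollars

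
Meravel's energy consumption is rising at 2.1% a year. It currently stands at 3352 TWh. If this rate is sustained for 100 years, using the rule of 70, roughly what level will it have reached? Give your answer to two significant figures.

around 27000 TWh

It doubles every 70/2.1 ≈ 33.33 years, so 100 years is 3.00 doublings.
2^3.00 ≈ 8.00; 3352 × 8.00 ≈ 27000 TWh.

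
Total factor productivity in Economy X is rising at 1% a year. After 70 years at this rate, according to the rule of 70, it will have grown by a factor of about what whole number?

about 2 times

At 1% one doubling takes ≈ 70.00 years; 70 years is 1 of them, so ×2.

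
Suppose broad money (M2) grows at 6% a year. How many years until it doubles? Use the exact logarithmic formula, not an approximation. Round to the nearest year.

12 years

t = ln(2) / ln(1 + 0.06) = 0.6931 / 0.058269 ≈ 11.89.
≈ 12 years.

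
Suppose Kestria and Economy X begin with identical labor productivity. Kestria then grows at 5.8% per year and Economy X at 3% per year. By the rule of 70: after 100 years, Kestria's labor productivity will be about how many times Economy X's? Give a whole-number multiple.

about 16 times

Only the 2.8-point difference matters.
70/2.8 ≈ 25.00 years per doubling of the ratio; 100 years gives 4.00 doublings, so ≈ 16×.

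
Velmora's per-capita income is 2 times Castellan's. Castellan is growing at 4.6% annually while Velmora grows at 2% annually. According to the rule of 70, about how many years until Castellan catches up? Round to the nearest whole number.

The growth-rate gap is 4.6% − 2% = 2.6 percentage points.
So the ratio between them halves every 70/2.6 ≈ 26.92 years.
A 2 times gap closes after 1 halving: 1 × 26.92 ≈ 27 years.

27 years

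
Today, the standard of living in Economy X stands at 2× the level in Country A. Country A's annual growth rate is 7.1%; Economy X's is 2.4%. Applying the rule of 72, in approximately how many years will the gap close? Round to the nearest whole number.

What matters is the difference: 4.7 pp.
Rule of 72 on the gap: the ratio halves every 72/4.7 ≈ 15.32 years.
A 2× gap closes after 1 halving: 1 × 15.32 ≈ 15 years.

approximately 15 years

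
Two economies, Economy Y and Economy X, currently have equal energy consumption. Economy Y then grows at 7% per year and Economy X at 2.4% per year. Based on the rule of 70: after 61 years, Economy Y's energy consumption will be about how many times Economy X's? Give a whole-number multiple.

approximately 16 times

Economy Y pulls ahead at 4.6 pp per year, so the ratio doubles every 70/4.6 ≈ 15.22 years.
In 61 years that's 4.01 doublings: 2^4.01 ≈ 16.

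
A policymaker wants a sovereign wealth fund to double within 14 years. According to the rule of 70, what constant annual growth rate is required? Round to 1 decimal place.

70 / 14 ≈ 5.00, so about 5.0% annually.

about 5.0%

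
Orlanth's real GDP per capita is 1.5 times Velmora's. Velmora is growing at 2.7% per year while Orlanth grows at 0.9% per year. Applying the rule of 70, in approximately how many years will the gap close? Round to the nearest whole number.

The growth-rate gap is 2.7% − 0.9% = 1.8 percentage points.
So the ratio between them halves every 70/1.8 ≈ 38.89 years.
A 1.5 times gap takes log₂(1.5) ≈ 0.58 halvings to close: 0.58 × 38.89 ≈ 23 years.

roughly 23 years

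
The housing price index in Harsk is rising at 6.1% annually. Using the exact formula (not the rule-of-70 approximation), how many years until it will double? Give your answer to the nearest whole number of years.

12 years

t = ln(2) / ln(1 + 0.061) = 0.6931 / 0.059212 ≈ 11.71.
≈ 12 years.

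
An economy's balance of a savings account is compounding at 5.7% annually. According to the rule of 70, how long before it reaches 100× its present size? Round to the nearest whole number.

≈ 82 years

At 5.7% it doubles every 70/5.7 ≈ 12.28 years.
Reaching 100× takes log₂(100) ≈ 6.64 doublings.
6.64 × 12.28 ≈ 82 years.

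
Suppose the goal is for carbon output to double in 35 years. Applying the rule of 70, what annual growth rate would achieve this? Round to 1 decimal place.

70 / 35 ≈ 2.00, so about 2.0% a year.

roughly 2.0%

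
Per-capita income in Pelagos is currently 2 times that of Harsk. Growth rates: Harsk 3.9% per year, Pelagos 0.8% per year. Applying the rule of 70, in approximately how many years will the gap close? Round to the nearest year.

≈ 23 years

What matters is the difference: 3.1 pp.
Rule of 70 on the gap: the ratio halves every 70/3.1 ≈ 22.58 years.
A 2 times gap closes after 1 halving: 1 × 22.58 ≈ 23 years.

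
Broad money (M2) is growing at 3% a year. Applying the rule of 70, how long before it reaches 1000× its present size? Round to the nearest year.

approximately 233 years

Doubling time ≈ 70/3 = 23.33 years.
Reaching 1000× takes log₂(1000) ≈ 9.97 doublings.
9.97 × 23.33 ≈ 233 years.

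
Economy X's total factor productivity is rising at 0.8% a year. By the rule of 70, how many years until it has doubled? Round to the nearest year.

At 0.8%, doubling takes about 70/0.8 = 87.50 years.

roughly 88 years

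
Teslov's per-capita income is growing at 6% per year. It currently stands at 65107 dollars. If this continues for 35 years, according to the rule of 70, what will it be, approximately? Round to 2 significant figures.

It doubles every 70/6 ≈ 11.67 years, so 35 years is 3.00 doublings.
2^3.00 ≈ 8.00; 65107 × 8.00 ≈ 520000 dollars.

around 520000 dollars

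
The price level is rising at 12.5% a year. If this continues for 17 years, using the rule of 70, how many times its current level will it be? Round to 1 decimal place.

Doubles every ≈ 5.60 years (70/12.5).
17 years is 3.04 doublings; 2^3.04 ≈ 8.2×.

≈ 8.2 times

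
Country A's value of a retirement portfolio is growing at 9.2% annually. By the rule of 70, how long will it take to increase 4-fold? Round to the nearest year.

At 9.2% it doubles every 70/9.2 ≈ 7.61 years.
Getting to 4× needs 2 doublings: 2 × 7.61 ≈ 15 years.

around 15 years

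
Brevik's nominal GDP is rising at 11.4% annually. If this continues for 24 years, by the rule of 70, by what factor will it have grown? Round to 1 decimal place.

roughly 15.0 times

Doubles every ≈ 6.14 years (70/11.4).
24 years is 3.91 doublings; 2^3.91 ≈ 15.0×.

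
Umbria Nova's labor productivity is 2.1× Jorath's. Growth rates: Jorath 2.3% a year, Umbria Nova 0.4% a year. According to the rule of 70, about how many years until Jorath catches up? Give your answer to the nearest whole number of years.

approximately 39 years

What matters is the difference: 1.9 pp.
Rule of 70 on the gap: the ratio halves every 70/1.9 ≈ 36.84 years.
A 2.1× gap takes log₂(2.1) ≈ 1.07 halvings to close: 1.07 × 36.84 ≈ 39 years.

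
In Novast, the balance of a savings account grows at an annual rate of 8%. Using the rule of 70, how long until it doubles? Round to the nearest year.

At 8%, doubling takes about 70/8 = 8.75 years.

9 years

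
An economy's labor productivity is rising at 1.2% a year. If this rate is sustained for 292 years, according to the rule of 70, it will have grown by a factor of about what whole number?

At 1.2% one doubling takes ≈ 58.33 years; 292 years is 5 of them, so ×32.

around 32 times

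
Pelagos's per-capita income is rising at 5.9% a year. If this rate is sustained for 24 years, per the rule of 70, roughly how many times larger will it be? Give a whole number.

Doubling time ≈ 70/5.9 = 11.86 years.
24/11.86 ≈ 2 doublings, so about 2^2 = 4×.

around 4 times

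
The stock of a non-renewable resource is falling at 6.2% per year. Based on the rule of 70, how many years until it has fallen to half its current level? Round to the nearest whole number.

Falling at 6.2%, it halves about every 70/6.2 = 11.29 years.

roughly 11 years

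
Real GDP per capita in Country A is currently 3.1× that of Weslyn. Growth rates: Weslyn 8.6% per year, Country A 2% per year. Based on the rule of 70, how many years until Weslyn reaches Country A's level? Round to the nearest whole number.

around 17 years

Weslyn gains on Country A at 8.6% − 2% = 6.6 points a year.
At that relative rate the gap halves every 70/6.6 ≈ 10.61 years.
A 3.1× gap takes log₂(3.1) ≈ 1.63 halvings to close: 1.63 × 10.61 ≈ 17 years.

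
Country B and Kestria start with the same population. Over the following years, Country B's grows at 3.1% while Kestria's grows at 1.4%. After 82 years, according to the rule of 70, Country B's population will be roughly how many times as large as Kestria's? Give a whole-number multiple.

Country B pulls ahead at 1.7 pp per year, so the ratio doubles every 70/1.7 ≈ 41.18 years.
In 82 years that's 1.99 doublings: 2^1.99 ≈ 4.

approximately 4 times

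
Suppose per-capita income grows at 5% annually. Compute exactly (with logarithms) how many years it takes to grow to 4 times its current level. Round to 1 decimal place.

t = ln(4) / ln(1 + 0.05) = 1.3863 / 0.048790 ≈ 28.41.

28.4 years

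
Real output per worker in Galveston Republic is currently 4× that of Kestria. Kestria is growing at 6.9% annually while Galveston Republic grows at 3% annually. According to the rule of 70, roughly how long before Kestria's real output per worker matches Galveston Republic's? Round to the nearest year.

The growth-rate gap is 6.9% − 3% = 3.9 percentage points.
So the ratio between them halves every 70/3.9 ≈ 17.95 years.
A 4× gap closes after 2 halvings: 2 × 17.95 ≈ 36 years.

36 years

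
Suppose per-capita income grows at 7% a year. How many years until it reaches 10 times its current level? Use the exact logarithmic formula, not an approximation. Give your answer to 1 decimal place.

34.0 years

t = ln(10) / ln(1 + 0.07) = 2.3026 / 0.067659 ≈ 34.03.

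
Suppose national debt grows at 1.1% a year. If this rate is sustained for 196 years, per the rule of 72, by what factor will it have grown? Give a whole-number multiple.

approximately 8 times

72/1.1 ≈ 65.45 years per doubling.
196 years fits 3 doublings: 2^3 = 8.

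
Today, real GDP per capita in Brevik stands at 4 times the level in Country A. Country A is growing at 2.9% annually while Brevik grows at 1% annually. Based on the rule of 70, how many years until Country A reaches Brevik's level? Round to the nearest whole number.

The growth-rate gap is 2.9% − 1% = 1.9 percentage points.
So the ratio between them halves every 70/1.9 ≈ 36.84 years.
A 4 times gap closes after 2 halvings: 2 × 36.84 ≈ 74 years.

≈ 74 years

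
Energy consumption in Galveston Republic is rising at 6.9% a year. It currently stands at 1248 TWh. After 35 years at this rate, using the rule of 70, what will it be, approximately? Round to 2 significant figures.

14000 TWh

Doubling time ≈ 70/6.9 = 10.14 years.
35 years is 35/10.14 ≈ 3.45 doublings, a factor of 2^3.45 ≈ 10.93.
1248 × 10.93 ≈ 14000 TWh.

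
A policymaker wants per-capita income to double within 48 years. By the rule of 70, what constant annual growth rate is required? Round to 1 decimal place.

about 1.5%

70 / 48 ≈ 1.46, so about 1.5% a year.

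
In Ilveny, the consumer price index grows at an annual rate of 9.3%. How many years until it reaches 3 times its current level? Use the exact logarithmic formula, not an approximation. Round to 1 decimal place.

t = ln(3) / ln(1 + 0.093) = 1.0986 / 0.088926 ≈ 12.35.

12.4 years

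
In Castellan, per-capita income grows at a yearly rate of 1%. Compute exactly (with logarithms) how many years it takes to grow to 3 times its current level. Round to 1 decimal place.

t = ln(3) / ln(1 + 0.01) = 1.0986 / 0.009950 ≈ 110.41.

110.4 years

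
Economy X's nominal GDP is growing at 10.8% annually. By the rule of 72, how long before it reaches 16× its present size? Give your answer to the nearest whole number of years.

around 27 years

One doubling takes 72/10.8 = 6.67 years.
16× is 4 doublings, so 4 × 6.67 ≈ 27 years.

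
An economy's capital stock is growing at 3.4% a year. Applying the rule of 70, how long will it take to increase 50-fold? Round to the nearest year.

approximately 116 years

Doubling time ≈ 70/3.4 = 20.59 years.
50× is log₂ 50 ≈ 5.64 doublings, so ≈ 5.64 × 20.59 = 116 years.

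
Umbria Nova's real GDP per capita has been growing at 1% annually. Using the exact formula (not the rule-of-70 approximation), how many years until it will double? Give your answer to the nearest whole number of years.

70 years

t = ln(2) / ln(1 + 0.01) = 0.6931 / 0.009950 ≈ 69.66.
≈ 70 years.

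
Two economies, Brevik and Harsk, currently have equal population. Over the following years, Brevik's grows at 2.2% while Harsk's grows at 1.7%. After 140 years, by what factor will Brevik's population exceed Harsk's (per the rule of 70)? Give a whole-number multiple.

approximately 2 times

Only the 0.5-point difference matters.
70/0.5 ≈ 140.00 years per doubling of the ratio; 140 years gives 1.00 doublings, so ≈ 2×.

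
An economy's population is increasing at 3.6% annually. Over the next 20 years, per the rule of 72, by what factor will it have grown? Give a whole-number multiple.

roughly 2 times

Doubling time ≈ 72/3.6 = 20.00 years.
20/20.00 ≈ 1 doubling, so about 2^1 = 2×.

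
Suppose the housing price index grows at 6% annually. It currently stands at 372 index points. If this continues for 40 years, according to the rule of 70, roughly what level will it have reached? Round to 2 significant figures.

4000 index points

It doubles every 70/6 ≈ 11.67 years, so 40 years is 3.43 doublings.
2^3.43 ≈ 10.78; 372 × 10.78 ≈ 4000 index points.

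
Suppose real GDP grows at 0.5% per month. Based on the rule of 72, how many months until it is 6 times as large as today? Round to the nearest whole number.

Doubling time ≈ 72/0.5 = 144.00 months.
6× is log₂ 6 ≈ 2.58 doublings, so ≈ 2.58 × 144.00 = 372 months.

around 372 months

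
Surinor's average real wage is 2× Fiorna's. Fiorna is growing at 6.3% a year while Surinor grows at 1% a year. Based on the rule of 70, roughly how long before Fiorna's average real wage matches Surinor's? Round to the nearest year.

≈ 13 years

What matters is the difference: 5.3 pp.
Rule of 70 on the gap: the ratio halves every 70/5.3 ≈ 13.21 years.
A 2× gap closes after 1 halving: 1 × 13.21 ≈ 13 years.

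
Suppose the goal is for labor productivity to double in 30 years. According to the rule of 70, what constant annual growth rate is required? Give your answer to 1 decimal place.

approximately 2.3%

70 / 30 ≈ 2.33, so about 2.3% a year.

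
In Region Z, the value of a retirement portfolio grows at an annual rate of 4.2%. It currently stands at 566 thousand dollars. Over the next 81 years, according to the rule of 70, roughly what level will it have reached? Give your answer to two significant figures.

about 16000 thousand dollars

It doubles every 70/4.2 ≈ 16.67 years, so 81 years is 4.86 doublings.
2^4.86 ≈ 29.04; 566 × 29.04 ≈ 16000 thousand dollars.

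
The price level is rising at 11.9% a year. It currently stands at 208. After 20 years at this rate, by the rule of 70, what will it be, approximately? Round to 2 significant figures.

about 2200

Doubling time ≈ 70/11.9 = 5.88 years.
20 years is 20/5.88 ≈ 3.40 doublings, a factor of 2^3.40 ≈ 10.56.
208 × 10.56 ≈ 2200.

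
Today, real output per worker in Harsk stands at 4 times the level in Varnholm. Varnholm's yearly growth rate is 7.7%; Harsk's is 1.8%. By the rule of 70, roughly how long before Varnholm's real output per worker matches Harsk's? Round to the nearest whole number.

approximately 24 years

The growth-rate gap is 7.7% − 1.8% = 5.9 percentage points.
So the ratio between them halves every 70/5.9 ≈ 11.86 years.
A 4 times gap closes after 2 halvings: 2 × 11.86 ≈ 24 years.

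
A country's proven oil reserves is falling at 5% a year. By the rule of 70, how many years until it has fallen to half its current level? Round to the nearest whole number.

≈ 14 years

Falling at 5%, it halves about every 70/5 = 14.00 years.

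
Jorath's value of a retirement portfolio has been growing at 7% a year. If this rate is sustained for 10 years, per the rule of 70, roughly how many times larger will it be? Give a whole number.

around 2 times

70/7 ≈ 10.00 years per doubling.
10 years fits 1 doubling: 2^1 = 2.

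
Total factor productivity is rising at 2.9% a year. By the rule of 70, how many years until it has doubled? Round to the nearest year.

≈ 24 years

Doubling time ≈ 70 / 2.9 = 24.14 years.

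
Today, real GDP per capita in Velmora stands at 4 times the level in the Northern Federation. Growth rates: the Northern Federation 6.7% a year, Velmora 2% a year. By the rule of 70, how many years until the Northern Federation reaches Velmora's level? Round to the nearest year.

approximately 30 years

What matters is the difference: 4.7 pp.
Rule of 70 on the gap: the ratio halves every 70/4.7 ≈ 14.89 years.
A 4 times gap closes after 2 halvings: 2 × 14.89 ≈ 30 years.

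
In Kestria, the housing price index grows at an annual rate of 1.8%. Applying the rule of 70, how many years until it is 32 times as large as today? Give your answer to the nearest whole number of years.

roughly 194 years

One doubling takes 70/1.8 = 38.89 years.
32× is 5 doublings, so 5 × 38.89 ≈ 194 years.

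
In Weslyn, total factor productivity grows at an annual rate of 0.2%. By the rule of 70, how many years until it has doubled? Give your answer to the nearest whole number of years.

At 0.2%, doubling takes about 70/0.2 = 350.00 years.

about 350 years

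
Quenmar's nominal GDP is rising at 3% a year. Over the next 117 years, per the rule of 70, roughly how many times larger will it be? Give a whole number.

At 3% one doubling takes ≈ 23.33 years; 117 years is 5 of them, so ×32.

roughly 32 times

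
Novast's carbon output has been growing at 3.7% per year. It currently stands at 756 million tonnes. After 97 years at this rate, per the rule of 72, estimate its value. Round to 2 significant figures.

It doubles every 72/3.7 ≈ 19.46 years, so 97 years is 4.98 doublings.
2^4.98 ≈ 31.56; 756 × 31.56 ≈ 24000 million tonnes.

around 24000 million tonnes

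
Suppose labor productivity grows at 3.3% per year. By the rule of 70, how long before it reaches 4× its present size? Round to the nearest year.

roughly 42 years

At 3.3% it doubles every 70/3.3 ≈ 21.21 years.
Getting to 4× needs 2 doublings: 2 × 21.21 ≈ 42 years.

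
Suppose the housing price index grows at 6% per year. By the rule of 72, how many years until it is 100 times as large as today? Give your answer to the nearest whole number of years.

One doubling takes 72/6 = 12.00 years.
Reaching 100× takes log₂(100) ≈ 6.64 doublings.
6.64 × 12.00 ≈ 80 years.

approximately 80 years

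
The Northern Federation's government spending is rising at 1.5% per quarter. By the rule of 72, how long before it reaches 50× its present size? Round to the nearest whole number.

around 271 quarters

One doubling takes 72/1.5 = 48.00 quarters.
Reaching 50× takes log₂(50) ≈ 5.64 doublings.
5.64 × 48.00 ≈ 271 quarters.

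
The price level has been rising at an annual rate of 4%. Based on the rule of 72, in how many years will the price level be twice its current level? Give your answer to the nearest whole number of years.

72/4 ≈ 18.00, so it doubles roughly every 18 years.

roughly 18 years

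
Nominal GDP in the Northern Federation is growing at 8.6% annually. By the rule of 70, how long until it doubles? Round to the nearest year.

around 8 years

Doubling time ≈ 70 / 8.6 = 8.14 years.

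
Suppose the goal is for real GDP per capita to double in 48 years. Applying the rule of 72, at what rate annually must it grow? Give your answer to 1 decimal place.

about 1.5%

72 / 48 ≈ 1.50, so about 1.5% annually.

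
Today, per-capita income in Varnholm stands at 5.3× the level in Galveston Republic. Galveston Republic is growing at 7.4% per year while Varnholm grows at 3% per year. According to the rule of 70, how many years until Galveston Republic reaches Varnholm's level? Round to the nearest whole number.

≈ 38 years

Galveston Republic gains on Varnholm at 7.4% − 3% = 4.4 points a year.
At that relative rate the gap halves every 70/4.4 ≈ 15.91 years.
A 5.3× gap takes log₂(5.3) ≈ 2.41 halvings to close: 2.41 × 15.91 ≈ 38 years.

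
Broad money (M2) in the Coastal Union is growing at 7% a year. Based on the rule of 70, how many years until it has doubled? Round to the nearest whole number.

10 years

Doubling time ≈ 70 / 7 = 10.00 years.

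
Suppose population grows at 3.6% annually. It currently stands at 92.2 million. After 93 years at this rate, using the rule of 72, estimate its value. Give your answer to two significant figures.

It doubles every 72/3.6 ≈ 20.00 years, so 93 years is 4.65 doublings.
2^4.65 ≈ 25.11; 92.2 × 25.11 ≈ 2300 million.

2300 million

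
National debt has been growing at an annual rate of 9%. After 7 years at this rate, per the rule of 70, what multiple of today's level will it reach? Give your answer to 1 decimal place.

about 1.9 times

Doubling time ≈ 70/9 = 7.78 years.
7 years / 7.78 ≈ 0.90 doublings → factor 2^0.90 ≈ 1.9.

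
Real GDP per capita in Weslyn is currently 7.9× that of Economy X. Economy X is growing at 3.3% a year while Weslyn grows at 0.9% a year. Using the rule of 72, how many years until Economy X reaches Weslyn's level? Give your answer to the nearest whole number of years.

What matters is the difference: 2.4 pp.
Rule of 72 on the gap: the ratio halves every 72/2.4 ≈ 30.00 years.
A 7.9× gap takes log₂(7.9) ≈ 2.98 halvings to close: 2.98 × 30.00 ≈ 89 years.

approximately 89 years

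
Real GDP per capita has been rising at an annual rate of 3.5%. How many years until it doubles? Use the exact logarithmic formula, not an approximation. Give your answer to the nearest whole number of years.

20 years

t = ln(2) / ln(1 + 0.035) = 0.6931 / 0.034401 ≈ 20.15.
≈ 20 years.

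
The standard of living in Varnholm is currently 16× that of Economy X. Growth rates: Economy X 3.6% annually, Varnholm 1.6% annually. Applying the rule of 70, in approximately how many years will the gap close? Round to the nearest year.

The growth-rate gap is 3.6% − 1.6% = 2 percentage points.
So the ratio between them halves every 70/2 ≈ 35.00 years.
A 16× gap closes after 4 halvings: 4 × 35.00 ≈ 140 years.

≈ 140 years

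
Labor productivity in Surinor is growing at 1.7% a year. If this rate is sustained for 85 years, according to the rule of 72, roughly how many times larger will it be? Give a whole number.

roughly 4 times

72/1.7 ≈ 42.35 years per doubling.
85 years fits 2 doublings: 2^2 = 4.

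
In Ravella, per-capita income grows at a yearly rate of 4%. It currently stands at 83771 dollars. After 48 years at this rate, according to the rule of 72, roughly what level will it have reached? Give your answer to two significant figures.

approximately 530000 dollars

It doubles every 72/4 ≈ 18.00 years, so 48 years is 2.67 doublings.
2^2.67 ≈ 6.36; 83771 × 6.36 ≈ 530000 dollars.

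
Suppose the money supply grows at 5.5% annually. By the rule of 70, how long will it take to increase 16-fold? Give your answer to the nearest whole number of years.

Doubling time ≈ 70/5.5 = 12.73 years.
16× is 4 doublings, so 4 × 12.73 ≈ 51 years.

roughly 51 years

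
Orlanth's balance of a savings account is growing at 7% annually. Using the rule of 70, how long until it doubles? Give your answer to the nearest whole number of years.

70/7 ≈ 10.00, so it doubles roughly every 10 years.

approximately 10 years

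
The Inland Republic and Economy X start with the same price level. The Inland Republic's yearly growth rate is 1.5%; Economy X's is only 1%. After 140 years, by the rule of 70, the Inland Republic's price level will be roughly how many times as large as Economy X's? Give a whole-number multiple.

the Inland Republic pulls ahead at 0.5 pp per year, so the ratio doubles every 70/0.5 ≈ 140.00 years.
In 140 years that's 1.00 doublings: 2^1.00 ≈ 2.

roughly 2 times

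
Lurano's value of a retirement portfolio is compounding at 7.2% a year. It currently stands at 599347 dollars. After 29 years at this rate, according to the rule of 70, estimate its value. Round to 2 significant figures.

Doubling time ≈ 70/7.2 = 9.72 years.
29 years is 29/9.72 ≈ 2.98 doublings, a factor of 2^2.98 ≈ 7.89.
599347 × 7.89 ≈ 4700000 dollars.

about 4700000 dollars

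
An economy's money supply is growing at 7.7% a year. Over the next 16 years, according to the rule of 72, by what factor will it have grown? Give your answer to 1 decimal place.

≈ 3.3 times

Doubling time ≈ 72/7.7 = 9.35 years.
16 years / 9.35 ≈ 1.71 doublings → factor 2^1.71 ≈ 3.3.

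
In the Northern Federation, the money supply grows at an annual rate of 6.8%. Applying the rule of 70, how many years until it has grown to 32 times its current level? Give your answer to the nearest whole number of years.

Doubling time ≈ 70/6.8 = 10.29 years.
32× is 5 doublings, so 5 × 10.29 ≈ 51 years.

around 51 years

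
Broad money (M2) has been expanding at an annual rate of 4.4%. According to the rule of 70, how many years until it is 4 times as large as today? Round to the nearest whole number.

about 32 years

At 4.4% it doubles every 70/4.4 ≈ 15.91 years.
4 = 2^2, so 2 doublings → 32 years.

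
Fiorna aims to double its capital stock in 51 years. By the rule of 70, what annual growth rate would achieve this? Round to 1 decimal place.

about 1.4% a year

70 / 51 ≈ 1.37, so about 1.4% a year.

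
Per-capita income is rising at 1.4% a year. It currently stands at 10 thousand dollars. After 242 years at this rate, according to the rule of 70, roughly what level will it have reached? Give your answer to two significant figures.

It doubles every 70/1.4 ≈ 50.00 years, so 242 years is 4.84 doublings.
2^4.84 ≈ 28.64; 10 × 28.64 ≈ 290 thousand dollars.

290 thousand dollars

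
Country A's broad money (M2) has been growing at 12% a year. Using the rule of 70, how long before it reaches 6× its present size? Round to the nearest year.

Doubling time ≈ 70/12 = 5.83 years.
6× is log₂ 6 ≈ 2.58 doublings, so ≈ 2.58 × 5.83 = 15 years.

about 15 years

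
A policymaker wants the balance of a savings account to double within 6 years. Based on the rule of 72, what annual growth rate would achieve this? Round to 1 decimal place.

12.0%

72 / 6 ≈ 12.00, so about 12.0% annually.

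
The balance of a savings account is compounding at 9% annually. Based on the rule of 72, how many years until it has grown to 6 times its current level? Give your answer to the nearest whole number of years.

roughly 21 years

Doubling time ≈ 72/9 = 8.00 years.
Reaching 6× takes log₂(6) ≈ 2.58 doublings.
2.58 × 8.00 ≈ 21 years.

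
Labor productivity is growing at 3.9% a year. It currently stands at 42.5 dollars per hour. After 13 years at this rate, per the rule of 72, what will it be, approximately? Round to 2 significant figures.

roughly 69 dollars per hour

It doubles every 72/3.9 ≈ 18.46 years, so 13 years is 0.70 doublings.
2^0.70 ≈ 1.62; 42.5 × 1.62 ≈ 69 dollars per hour.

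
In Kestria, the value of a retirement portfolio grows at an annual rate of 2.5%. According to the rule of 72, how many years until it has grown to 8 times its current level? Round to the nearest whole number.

One doubling takes 72/2.5 = 28.80 years.
8 = 2^3, so 3 doublings → 86 years.

approximately 86 years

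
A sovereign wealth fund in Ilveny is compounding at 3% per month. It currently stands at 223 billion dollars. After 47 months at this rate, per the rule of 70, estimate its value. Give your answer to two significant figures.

It doubles every 70/3 ≈ 23.33 months, so 47 months is 2.01 doublings.
2^2.01 ≈ 4.03; 223 × 4.03 ≈ 900 billion dollars.

about 900 billion dollars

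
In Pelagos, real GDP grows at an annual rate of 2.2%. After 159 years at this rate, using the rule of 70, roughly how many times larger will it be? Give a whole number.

70/2.2 ≈ 31.82 years per doubling.
159 years fits 5 doublings: 2^5 = 32.

approximately 32 times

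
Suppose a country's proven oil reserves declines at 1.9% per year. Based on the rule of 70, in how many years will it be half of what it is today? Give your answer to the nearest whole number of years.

about 37 years

Falling at 1.9%, it halves about every 70/1.9 = 36.84 years.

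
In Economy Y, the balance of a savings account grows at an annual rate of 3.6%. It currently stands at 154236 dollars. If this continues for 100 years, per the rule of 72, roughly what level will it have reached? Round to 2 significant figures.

Doubling time ≈ 72/3.6 = 20.00 years.
100 years is 100/20.00 ≈ 5.00 doublings, a factor of 2^5.00 ≈ 32.00.
154236 × 32.00 ≈ 4900000 dollars.

about 4900000 dollars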